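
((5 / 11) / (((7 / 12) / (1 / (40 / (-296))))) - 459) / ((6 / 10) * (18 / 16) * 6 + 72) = -6.11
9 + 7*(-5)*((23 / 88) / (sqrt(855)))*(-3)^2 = 9 - 483*sqrt(95) / 1672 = 6.18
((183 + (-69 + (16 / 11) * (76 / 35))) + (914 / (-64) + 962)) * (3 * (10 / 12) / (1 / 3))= 39357861 / 4928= 7986.58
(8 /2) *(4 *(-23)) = -368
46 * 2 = 92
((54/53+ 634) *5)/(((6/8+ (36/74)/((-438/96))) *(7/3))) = 259728160/122801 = 2115.03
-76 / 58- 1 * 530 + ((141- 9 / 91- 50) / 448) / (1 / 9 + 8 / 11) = -3257061165 / 6133036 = -531.07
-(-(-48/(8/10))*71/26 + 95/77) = -165245/1001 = -165.08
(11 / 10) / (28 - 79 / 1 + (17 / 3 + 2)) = -33 / 1300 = -0.03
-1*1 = -1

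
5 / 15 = 1 / 3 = 0.33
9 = 9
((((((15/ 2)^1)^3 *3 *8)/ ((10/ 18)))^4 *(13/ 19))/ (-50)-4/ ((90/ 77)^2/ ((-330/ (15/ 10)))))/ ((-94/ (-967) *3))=-22467512339936877209879/ 4339980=-5176870017819639.08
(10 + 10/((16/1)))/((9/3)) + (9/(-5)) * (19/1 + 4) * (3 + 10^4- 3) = -9935915/24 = -413996.46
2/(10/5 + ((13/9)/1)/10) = 180/193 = 0.93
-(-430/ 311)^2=-184900/ 96721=-1.91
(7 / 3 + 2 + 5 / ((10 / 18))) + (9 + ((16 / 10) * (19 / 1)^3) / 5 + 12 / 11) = 1830101 / 825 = 2218.30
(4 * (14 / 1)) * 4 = 224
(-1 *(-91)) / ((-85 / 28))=-2548 / 85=-29.98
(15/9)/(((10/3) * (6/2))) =1/6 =0.17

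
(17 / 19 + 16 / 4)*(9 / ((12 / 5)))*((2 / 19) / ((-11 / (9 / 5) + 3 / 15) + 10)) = 62775 / 132848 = 0.47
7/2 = 3.50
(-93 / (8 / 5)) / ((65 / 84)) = -1953 / 26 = -75.12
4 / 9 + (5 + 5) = 94 / 9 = 10.44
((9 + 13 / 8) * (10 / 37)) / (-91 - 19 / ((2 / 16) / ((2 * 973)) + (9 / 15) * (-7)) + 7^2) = -138942275 / 1813267288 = -0.08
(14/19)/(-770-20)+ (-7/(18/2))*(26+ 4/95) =-273637/13509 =-20.26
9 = 9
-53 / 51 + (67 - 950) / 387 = -21848 / 6579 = -3.32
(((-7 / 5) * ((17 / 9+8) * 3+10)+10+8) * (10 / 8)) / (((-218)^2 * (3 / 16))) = -563 / 106929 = -0.01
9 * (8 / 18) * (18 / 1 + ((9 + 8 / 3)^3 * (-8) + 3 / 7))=-9590068 / 189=-50741.10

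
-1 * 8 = -8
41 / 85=0.48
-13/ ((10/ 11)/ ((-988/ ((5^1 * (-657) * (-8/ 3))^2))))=35321/ 191844000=0.00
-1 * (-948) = 948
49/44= 1.11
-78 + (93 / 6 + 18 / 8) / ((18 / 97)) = 1271 / 72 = 17.65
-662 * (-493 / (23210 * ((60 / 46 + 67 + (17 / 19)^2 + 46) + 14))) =1354908449 / 12440072590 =0.11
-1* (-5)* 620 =3100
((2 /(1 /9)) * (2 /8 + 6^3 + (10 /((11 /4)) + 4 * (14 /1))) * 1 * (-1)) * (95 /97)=-10378845 /2134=-4863.56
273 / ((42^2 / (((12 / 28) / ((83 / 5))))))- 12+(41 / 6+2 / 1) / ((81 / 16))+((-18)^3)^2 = 134454498463715 / 3953124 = 34012213.75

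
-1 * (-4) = 4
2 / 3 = 0.67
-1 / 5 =-0.20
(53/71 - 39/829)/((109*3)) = 0.00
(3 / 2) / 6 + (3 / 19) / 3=23 / 76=0.30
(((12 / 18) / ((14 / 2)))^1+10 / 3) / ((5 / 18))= 432 / 35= 12.34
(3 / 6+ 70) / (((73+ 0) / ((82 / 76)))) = 1.04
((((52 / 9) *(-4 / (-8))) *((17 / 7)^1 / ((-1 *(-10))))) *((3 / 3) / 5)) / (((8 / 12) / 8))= 884 / 525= 1.68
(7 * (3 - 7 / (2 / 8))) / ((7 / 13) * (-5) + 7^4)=-325 / 4454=-0.07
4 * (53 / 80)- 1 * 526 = -10467 / 20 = -523.35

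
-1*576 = -576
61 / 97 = 0.63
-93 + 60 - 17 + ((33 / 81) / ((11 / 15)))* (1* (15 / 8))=-1175 / 24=-48.96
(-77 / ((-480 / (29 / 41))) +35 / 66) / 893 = 0.00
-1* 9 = -9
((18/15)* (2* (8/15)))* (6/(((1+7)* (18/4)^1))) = 16/75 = 0.21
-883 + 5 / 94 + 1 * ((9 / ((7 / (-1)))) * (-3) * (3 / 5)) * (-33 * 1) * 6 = -4412467 / 3290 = -1341.18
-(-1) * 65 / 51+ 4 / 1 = 269 / 51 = 5.27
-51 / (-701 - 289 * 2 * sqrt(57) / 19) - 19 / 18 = -146126131 / 150018606 - 29478 * sqrt(57) / 8334367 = -1.00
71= 71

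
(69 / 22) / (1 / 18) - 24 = 357 / 11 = 32.45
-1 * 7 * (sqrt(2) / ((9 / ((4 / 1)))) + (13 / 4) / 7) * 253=-7084 * sqrt(2) / 9- 3289 / 4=-1935.39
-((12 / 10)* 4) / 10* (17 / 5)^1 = -204 / 125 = -1.63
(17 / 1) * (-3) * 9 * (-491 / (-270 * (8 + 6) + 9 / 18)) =-450738 / 7559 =-59.63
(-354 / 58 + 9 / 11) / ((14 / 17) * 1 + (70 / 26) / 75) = -6.15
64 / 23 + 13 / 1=363 / 23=15.78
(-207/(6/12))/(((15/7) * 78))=-161/65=-2.48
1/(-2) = -1/2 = -0.50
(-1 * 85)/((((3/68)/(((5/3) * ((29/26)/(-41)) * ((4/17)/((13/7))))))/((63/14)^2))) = 1552950/6929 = 224.12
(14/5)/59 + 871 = 256959/295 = 871.05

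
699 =699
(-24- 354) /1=-378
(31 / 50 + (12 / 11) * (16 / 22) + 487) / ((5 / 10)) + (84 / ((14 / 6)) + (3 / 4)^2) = 49048041 / 48400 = 1013.39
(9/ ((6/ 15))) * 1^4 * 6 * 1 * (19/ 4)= 2565/ 4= 641.25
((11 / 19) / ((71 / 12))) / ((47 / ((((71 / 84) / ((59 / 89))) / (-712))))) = -11 / 2950472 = -0.00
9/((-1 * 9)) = -1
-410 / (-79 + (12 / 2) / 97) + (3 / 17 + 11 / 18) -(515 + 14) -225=-1752638711 / 2343042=-748.02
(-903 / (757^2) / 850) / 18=-301 / 2922549900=-0.00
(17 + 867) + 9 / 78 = 22987 / 26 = 884.12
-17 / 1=-17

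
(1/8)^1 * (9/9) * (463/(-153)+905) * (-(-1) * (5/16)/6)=345005/58752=5.87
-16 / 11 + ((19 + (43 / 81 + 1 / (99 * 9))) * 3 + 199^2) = 3926156 / 99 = 39658.14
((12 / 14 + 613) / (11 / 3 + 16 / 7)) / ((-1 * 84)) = -4297 / 3500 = -1.23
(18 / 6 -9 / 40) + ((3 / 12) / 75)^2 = 249751 / 90000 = 2.78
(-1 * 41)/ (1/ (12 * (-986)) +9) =-485112/ 106487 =-4.56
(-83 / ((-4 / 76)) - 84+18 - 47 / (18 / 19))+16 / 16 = 26323 / 18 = 1462.39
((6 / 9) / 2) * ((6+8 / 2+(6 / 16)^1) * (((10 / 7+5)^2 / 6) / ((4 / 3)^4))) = 1512675 / 200704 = 7.54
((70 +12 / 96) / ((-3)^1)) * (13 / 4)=-2431 / 32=-75.97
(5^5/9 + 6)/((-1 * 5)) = -3179/45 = -70.64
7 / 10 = 0.70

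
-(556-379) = -177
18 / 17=1.06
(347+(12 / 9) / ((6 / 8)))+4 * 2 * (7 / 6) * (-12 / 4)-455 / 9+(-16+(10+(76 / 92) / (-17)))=929627 / 3519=264.17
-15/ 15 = -1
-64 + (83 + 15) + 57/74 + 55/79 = 207337/5846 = 35.47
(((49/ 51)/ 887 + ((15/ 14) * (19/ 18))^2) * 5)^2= 463782948889693225/ 11320411833835776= 40.97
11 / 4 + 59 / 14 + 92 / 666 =66223 / 9324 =7.10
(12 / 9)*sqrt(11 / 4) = 2*sqrt(11) / 3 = 2.21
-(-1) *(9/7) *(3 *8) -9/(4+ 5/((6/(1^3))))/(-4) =12717/406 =31.32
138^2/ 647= 19044/ 647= 29.43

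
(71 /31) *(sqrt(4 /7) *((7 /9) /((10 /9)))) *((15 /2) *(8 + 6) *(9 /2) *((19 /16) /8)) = 254961 *sqrt(7) /7936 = 85.00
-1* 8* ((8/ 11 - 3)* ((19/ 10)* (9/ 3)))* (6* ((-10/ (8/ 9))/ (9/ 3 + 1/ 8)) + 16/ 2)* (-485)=7519440/ 11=683585.45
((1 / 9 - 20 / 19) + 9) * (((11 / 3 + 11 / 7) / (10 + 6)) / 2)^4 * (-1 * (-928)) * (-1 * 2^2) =-182838638125 / 8513600256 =-21.48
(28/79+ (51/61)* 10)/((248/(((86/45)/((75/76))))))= 34312366/504187875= 0.07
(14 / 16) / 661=7 / 5288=0.00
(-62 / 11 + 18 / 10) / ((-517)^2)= -211 / 14700895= -0.00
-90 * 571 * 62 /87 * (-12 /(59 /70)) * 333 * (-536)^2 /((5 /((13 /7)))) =31701328273704960 /1711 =18527953403684.96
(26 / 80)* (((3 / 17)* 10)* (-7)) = -273 / 68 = -4.01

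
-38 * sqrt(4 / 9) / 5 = -76 / 15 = -5.07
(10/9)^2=100/81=1.23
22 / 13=1.69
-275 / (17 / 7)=-1925 / 17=-113.24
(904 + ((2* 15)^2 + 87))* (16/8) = 3782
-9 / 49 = -0.18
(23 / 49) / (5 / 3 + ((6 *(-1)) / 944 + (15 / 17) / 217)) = 17163336 / 60858553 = 0.28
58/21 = 2.76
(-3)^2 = 9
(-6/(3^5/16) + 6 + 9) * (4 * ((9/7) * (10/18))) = 3380/81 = 41.73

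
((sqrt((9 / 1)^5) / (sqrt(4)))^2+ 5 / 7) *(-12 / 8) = -1240089 / 56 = -22144.45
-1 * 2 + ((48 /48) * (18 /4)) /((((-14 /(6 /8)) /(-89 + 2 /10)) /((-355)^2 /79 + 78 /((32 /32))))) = 396142319 /11060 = 35817.57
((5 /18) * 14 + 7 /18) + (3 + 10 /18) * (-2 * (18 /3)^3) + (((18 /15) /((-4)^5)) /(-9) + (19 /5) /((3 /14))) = -34882301 /23040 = -1513.99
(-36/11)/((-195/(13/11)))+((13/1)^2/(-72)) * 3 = -101957/14520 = -7.02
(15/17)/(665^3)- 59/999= -58992369778/998870854275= -0.06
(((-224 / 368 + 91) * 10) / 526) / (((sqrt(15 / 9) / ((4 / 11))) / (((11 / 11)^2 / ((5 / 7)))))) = 5292 * sqrt(15) / 30245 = 0.68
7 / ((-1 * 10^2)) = -7 / 100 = -0.07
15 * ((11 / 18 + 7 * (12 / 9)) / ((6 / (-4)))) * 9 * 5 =-4475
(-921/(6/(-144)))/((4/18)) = 99468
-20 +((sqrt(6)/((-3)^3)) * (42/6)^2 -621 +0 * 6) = -641 -49 * sqrt(6)/27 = -645.45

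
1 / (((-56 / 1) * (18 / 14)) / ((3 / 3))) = -1 / 72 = -0.01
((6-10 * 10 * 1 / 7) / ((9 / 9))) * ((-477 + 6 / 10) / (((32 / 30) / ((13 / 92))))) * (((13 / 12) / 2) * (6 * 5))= 87556365 / 10304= 8497.32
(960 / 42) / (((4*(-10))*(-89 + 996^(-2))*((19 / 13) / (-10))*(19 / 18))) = -0.04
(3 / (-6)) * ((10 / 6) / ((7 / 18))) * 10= -150 / 7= -21.43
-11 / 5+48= 229 / 5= 45.80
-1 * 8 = -8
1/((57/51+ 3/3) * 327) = 17/11772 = 0.00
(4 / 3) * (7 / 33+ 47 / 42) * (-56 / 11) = -3280 / 363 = -9.04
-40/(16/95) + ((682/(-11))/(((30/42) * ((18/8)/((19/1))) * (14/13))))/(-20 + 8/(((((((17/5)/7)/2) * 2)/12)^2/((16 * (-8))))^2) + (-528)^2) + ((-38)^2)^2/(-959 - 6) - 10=-8530672081803300929479/3542251475282546214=-2408.26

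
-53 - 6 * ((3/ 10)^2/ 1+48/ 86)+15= -41.89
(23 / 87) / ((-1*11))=-23 / 957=-0.02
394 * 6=2364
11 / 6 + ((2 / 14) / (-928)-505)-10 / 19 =-186503465 / 370272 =-503.69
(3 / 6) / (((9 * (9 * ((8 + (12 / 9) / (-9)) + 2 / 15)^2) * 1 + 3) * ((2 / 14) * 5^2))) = 0.00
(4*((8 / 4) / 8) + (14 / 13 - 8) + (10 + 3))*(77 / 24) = 1771 / 78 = 22.71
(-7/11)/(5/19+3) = -133/682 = -0.20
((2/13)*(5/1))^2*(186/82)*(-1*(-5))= 6.71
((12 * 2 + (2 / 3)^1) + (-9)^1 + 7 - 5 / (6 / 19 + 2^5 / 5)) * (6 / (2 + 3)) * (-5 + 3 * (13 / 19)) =-2349704 / 30305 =-77.54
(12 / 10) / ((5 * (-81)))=-2 / 675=-0.00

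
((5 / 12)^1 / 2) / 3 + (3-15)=-859 / 72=-11.93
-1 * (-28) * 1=28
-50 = -50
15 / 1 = 15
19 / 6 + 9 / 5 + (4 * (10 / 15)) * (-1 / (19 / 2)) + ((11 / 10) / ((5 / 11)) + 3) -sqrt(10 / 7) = 14401 / 1425 -sqrt(70) / 7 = 8.91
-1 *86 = -86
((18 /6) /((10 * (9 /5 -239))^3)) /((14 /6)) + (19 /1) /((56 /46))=1458026776135 /93420479936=15.61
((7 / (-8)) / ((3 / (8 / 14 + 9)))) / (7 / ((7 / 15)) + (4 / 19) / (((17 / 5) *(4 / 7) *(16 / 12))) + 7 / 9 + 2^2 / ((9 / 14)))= -21641 / 171174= -0.13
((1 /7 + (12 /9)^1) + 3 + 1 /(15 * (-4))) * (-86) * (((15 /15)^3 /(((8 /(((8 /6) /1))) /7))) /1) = -80539 /180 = -447.44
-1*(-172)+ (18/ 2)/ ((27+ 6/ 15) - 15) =10709/ 62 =172.73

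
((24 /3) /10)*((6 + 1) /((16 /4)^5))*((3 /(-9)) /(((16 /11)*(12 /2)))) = -77 /368640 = -0.00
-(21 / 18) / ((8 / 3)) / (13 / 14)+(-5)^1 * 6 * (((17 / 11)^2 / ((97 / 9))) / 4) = -2603893 / 1220648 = -2.13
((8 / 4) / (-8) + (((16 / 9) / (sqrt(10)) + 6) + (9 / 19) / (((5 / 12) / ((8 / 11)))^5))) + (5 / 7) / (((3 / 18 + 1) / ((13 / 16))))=8*sqrt(10) / 45 + 52184674024453 / 3748462025000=14.48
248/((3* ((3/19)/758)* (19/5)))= 939920/9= 104435.56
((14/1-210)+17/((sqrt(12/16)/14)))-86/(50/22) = -5846/25+476 * sqrt(3)/3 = 40.98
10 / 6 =5 / 3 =1.67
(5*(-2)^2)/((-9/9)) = -20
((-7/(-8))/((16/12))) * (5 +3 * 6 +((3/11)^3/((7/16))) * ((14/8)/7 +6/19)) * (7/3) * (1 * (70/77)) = 142666055/4450864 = 32.05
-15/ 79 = -0.19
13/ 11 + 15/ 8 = 269/ 88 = 3.06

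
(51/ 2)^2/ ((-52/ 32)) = -5202/ 13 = -400.15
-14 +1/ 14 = -195/ 14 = -13.93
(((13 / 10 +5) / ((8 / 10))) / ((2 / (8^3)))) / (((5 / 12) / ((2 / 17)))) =48384 / 85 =569.22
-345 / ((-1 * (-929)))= -345 / 929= -0.37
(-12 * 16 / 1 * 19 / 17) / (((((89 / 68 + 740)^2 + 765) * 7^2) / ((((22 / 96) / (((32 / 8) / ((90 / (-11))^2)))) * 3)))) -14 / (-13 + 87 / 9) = 3200194668831 / 761967723055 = 4.20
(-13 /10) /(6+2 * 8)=-13 /220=-0.06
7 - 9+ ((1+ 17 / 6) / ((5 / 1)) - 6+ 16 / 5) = -121 / 30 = -4.03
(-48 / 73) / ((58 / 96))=-2304 / 2117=-1.09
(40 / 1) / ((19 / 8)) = 320 / 19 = 16.84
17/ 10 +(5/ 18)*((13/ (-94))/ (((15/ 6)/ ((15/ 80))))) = 38287/ 22560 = 1.70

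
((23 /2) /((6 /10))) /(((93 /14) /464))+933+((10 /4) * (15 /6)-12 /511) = 1299093221 /570276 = 2278.01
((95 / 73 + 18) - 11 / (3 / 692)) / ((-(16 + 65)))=551449 / 17739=31.09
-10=-10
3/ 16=0.19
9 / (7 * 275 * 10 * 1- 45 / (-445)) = 801 / 1713259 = 0.00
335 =335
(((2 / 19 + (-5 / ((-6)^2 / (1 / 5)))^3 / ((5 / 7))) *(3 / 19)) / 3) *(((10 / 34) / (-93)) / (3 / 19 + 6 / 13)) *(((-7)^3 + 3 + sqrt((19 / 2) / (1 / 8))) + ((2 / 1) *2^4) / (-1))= 6063551 / 576423216- 6063551 *sqrt(19) / 107214718176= 0.01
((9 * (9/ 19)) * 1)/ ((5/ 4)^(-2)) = 2025/ 304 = 6.66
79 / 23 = 3.43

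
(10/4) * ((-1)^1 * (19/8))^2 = 1805/128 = 14.10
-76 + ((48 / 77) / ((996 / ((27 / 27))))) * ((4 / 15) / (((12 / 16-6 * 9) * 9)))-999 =-197556195439 / 183773205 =-1075.00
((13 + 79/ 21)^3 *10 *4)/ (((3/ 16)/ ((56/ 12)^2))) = 111652372480/ 5103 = 21879751.61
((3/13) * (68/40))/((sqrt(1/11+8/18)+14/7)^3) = 55483461/524596891 - 18797427 * sqrt(583)/5245968910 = 0.02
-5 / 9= -0.56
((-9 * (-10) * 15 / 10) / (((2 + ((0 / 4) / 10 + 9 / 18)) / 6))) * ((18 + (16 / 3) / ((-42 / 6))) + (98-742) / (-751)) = 30821688 / 5257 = 5862.98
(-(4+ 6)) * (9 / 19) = -90 / 19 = -4.74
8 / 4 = 2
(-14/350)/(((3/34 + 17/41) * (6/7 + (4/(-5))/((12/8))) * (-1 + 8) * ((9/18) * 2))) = -123/3505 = -0.04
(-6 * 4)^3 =-13824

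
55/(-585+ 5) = -11/116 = -0.09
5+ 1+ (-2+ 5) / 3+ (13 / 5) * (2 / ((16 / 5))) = 69 / 8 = 8.62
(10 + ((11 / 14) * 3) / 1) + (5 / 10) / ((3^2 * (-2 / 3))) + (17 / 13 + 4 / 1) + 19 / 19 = 20291 / 1092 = 18.58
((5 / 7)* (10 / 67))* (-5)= -250 / 469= -0.53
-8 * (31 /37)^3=-238328 /50653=-4.71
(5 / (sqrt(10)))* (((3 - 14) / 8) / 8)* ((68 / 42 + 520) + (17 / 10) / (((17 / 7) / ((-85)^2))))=-2577553* sqrt(10) / 5376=-1516.17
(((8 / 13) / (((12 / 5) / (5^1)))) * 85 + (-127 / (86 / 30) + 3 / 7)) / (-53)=-764216 / 622167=-1.23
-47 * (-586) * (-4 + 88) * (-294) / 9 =-75575248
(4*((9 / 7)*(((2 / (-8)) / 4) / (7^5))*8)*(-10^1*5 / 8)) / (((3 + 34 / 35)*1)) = 1125 / 4672346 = 0.00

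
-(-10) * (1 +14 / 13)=270 / 13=20.77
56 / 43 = 1.30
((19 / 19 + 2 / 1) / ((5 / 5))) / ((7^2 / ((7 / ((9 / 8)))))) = 8 / 21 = 0.38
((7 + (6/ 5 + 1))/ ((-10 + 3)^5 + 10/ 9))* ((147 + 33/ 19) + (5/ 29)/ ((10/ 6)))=-33952554/ 416702015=-0.08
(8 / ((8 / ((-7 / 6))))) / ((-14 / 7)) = 7 / 12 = 0.58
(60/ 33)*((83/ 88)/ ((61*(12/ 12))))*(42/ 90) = 0.01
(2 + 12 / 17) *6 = 276 / 17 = 16.24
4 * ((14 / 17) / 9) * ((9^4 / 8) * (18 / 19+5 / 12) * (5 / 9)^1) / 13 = 293895 / 16796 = 17.50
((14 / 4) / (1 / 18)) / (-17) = -63 / 17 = -3.71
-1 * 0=0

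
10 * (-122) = -1220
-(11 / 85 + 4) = -351 / 85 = -4.13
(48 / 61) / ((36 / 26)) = 104 / 183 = 0.57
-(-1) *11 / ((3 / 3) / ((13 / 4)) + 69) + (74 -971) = -808054 / 901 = -896.84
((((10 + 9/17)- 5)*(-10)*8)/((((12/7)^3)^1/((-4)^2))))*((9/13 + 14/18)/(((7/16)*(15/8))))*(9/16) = -25351424/17901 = -1416.20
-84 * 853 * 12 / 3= -286608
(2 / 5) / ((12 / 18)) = 3 / 5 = 0.60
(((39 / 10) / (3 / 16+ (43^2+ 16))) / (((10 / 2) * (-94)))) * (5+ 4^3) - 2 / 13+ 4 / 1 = 1753136318 / 455851825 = 3.85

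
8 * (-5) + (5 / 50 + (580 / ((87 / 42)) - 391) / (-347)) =-137343 / 3470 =-39.58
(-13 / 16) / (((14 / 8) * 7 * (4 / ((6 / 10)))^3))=-351 / 1568000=-0.00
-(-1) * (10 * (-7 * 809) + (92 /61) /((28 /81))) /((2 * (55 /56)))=-96716588 /3355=-28827.60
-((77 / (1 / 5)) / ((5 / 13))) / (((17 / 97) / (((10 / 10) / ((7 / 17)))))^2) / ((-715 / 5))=9409 / 7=1344.14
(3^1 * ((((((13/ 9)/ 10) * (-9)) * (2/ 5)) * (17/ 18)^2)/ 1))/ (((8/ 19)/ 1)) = -71383/ 21600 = -3.30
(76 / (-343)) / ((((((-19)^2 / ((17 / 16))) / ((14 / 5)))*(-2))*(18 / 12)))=0.00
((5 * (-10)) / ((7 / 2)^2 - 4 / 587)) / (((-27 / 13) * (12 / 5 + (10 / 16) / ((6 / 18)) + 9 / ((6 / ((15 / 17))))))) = 61048000 / 173816199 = 0.35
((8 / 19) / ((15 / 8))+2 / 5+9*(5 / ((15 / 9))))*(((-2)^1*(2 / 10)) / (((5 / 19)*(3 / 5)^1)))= -15746 / 225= -69.98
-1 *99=-99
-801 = -801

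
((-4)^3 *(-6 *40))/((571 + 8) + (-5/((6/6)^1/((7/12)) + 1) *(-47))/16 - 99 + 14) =1556480/50607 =30.76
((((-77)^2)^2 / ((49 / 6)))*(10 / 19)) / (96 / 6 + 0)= 10761135 / 76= 141593.88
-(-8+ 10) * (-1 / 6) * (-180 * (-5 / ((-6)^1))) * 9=-450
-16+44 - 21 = 7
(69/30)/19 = 23/190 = 0.12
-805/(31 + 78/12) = -322/15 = -21.47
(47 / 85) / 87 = 47 / 7395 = 0.01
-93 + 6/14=-648/7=-92.57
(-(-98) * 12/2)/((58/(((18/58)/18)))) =147/841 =0.17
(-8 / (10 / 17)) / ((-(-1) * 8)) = -17 / 10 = -1.70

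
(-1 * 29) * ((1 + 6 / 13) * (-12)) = 6612 / 13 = 508.62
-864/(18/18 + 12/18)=-2592/5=-518.40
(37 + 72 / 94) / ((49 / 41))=72775 / 2303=31.60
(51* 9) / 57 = 153 / 19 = 8.05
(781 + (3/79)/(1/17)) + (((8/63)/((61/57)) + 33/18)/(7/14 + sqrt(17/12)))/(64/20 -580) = 781.64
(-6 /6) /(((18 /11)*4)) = -11 /72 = -0.15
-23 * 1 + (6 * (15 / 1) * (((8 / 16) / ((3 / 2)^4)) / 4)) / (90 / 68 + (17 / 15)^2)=-22.15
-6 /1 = -6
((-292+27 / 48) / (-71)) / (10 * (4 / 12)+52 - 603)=-0.01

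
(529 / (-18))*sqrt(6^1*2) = -529*sqrt(3) / 9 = -101.81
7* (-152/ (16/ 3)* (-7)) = 2793/ 2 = 1396.50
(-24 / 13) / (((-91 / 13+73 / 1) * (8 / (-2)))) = 1 / 143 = 0.01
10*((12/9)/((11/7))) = 8.48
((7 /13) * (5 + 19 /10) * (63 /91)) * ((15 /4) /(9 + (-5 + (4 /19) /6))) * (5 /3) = 10773 /2704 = 3.98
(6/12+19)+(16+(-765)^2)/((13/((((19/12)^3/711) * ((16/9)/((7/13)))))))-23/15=20505421781/24188220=847.74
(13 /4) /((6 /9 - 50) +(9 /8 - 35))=-78 /1997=-0.04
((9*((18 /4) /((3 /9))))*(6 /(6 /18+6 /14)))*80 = 76545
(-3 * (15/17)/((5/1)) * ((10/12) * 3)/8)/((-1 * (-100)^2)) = 9/544000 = 0.00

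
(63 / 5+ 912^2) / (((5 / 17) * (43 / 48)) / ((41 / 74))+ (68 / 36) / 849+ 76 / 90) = 177190006795128 / 281673797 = 629061.02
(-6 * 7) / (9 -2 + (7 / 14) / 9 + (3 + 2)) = -108 / 31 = -3.48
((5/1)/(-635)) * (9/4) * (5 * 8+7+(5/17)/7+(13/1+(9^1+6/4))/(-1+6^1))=-554157/604520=-0.92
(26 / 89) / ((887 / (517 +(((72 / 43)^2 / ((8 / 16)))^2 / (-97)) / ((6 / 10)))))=4453027600034 / 26179369512271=0.17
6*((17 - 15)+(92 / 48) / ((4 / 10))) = 163 / 4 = 40.75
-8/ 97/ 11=-8/ 1067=-0.01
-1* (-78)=78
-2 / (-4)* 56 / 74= 0.38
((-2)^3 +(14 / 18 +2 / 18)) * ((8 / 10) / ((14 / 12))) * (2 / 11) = -1024 / 1155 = -0.89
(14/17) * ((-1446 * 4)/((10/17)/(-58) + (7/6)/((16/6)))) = -37572864/3371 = -11145.91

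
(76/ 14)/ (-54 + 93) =38/ 273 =0.14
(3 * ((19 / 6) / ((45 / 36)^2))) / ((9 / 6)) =4.05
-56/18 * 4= -112/9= -12.44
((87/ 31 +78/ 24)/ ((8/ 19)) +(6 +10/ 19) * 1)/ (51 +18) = 131373/ 433504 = 0.30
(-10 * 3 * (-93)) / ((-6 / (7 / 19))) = -3255 / 19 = -171.32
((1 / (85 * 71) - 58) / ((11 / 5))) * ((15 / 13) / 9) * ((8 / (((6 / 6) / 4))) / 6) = -18.03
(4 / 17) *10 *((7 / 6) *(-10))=-27.45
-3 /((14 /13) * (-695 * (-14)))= -39 /136220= -0.00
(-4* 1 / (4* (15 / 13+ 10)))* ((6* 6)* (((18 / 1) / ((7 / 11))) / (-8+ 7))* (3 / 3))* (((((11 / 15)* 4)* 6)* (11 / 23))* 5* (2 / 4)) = 1921.16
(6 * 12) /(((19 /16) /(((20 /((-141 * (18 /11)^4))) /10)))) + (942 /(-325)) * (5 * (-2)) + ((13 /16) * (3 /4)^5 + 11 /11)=62515265193481 /2079857295360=30.06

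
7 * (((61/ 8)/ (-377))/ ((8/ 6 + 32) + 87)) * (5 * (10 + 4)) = -44835/ 544388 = -0.08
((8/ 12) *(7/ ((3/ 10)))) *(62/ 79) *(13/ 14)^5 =57550415/ 6828444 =8.43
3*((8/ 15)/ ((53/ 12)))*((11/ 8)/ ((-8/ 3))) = -99/ 530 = -0.19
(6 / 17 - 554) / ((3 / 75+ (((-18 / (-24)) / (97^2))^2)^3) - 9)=668717496492959995778757211340800 / 10822253406906891899385921750463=61.79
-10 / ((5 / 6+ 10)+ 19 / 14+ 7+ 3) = -105 / 233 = -0.45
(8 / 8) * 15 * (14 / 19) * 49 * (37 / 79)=380730 / 1501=253.65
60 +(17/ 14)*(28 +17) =1605/ 14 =114.64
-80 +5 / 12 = -955 / 12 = -79.58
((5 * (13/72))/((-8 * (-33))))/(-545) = -13/2071872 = -0.00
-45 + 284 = 239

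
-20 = -20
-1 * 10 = -10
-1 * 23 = -23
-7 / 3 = -2.33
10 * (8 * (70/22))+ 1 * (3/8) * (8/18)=16811/66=254.71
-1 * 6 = -6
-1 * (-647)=647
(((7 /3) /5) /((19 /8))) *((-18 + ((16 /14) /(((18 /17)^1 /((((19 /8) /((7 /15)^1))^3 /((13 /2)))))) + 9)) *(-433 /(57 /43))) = -159797176501 /193163880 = -827.26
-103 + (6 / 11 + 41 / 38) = -42375 / 418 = -101.38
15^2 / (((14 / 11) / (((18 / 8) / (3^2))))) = 2475 / 56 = 44.20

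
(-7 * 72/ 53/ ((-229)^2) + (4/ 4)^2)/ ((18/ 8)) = 11115476/ 25014357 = 0.44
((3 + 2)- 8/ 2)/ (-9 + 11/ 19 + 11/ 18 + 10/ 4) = -171/ 908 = -0.19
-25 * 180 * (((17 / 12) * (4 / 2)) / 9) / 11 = -4250 / 33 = -128.79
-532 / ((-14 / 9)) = 342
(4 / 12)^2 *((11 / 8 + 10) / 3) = 91 / 216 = 0.42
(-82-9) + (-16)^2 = 165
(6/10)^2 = 9/25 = 0.36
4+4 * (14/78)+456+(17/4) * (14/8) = 292129/624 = 468.16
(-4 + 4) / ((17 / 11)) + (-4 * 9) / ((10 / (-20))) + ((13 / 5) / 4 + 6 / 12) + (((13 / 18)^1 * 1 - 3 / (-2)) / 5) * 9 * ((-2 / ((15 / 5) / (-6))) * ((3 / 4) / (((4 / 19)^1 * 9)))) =4769 / 60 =79.48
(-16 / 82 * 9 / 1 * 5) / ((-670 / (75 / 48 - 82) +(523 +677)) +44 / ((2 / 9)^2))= -463320 / 110775317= -0.00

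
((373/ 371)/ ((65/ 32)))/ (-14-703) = -11936/ 17290455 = -0.00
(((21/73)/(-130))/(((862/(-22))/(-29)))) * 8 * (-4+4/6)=17864/409019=0.04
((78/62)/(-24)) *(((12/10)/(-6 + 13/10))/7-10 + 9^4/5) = -27846767/407960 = -68.26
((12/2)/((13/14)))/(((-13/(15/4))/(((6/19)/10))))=-189/3211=-0.06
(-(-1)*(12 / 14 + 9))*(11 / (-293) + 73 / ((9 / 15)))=2458976 / 2051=1198.92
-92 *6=-552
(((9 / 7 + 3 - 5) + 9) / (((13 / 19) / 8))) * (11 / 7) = 96976 / 637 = 152.24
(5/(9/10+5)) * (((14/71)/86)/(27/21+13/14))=4900/5583937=0.00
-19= -19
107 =107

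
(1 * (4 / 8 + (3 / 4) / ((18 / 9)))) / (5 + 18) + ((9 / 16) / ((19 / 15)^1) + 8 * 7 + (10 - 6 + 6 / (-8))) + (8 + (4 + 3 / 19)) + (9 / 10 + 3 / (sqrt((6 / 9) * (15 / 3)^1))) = 74.43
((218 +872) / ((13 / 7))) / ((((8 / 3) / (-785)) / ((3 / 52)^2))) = -80858925 / 140608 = -575.07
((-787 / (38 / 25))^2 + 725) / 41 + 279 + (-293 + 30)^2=4499751917 / 59204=76004.19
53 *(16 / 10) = 424 / 5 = 84.80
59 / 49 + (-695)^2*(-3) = -71004616 / 49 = -1449073.80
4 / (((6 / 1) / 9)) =6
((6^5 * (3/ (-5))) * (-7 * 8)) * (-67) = -87526656/ 5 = -17505331.20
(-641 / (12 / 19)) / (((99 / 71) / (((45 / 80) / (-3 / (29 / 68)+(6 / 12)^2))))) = 25076561 / 415536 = 60.35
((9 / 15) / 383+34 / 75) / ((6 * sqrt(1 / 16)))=26134 / 86175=0.30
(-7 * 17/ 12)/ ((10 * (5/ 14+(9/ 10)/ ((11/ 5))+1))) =-539/ 960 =-0.56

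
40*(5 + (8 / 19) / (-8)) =3760 / 19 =197.89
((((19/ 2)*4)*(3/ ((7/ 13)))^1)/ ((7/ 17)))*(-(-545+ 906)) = -185612.94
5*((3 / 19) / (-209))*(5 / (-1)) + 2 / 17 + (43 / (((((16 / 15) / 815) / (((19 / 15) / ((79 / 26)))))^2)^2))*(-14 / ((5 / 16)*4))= -6673651865270490948876713451 / 1346254396450304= -4957199681477.02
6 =6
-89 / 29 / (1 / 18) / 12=-4.60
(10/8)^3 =125/64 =1.95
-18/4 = -4.50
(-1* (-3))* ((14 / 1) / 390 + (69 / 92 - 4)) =-2507 / 260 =-9.64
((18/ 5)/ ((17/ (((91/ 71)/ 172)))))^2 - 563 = -151656086325539/ 269371380100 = -563.00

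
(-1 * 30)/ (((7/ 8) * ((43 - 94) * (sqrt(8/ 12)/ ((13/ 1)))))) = 520 * sqrt(6)/ 119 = 10.70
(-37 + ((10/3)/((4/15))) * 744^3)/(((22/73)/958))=180006086507821/11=16364189682529.18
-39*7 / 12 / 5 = -4.55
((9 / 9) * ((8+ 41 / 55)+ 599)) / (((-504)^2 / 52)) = 8047 / 64680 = 0.12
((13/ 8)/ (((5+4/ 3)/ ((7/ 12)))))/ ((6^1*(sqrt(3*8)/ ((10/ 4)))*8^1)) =455*sqrt(6)/ 700416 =0.00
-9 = -9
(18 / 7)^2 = 324 / 49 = 6.61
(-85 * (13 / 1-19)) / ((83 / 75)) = 38250 / 83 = 460.84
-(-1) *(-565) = -565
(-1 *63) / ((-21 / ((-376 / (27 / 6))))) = -752 / 3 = -250.67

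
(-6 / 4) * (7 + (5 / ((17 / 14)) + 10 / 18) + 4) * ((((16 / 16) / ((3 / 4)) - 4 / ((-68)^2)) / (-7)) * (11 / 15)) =60946369 / 18571140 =3.28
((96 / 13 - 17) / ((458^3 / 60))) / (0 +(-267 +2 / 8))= 0.00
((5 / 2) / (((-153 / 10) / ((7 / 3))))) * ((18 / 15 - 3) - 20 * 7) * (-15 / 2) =-124075 / 306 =-405.47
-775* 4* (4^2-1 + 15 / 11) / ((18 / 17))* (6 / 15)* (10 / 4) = -527000 / 11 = -47909.09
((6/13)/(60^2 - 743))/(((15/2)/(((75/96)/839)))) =5/249290392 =0.00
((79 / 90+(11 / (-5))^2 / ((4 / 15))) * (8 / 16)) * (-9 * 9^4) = -4494285 / 8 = -561785.62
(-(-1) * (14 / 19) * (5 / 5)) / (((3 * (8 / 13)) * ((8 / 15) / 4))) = 455 / 152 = 2.99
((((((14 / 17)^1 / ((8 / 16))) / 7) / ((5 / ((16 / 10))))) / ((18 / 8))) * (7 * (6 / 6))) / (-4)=-224 / 3825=-0.06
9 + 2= 11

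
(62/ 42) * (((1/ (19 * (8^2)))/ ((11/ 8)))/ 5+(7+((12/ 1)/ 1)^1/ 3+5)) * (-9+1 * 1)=-1382197/ 7315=-188.95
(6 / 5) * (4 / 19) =0.25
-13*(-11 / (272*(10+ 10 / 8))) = 143 / 3060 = 0.05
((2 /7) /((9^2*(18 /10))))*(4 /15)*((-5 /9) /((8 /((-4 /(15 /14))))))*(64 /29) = 512 /1712421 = 0.00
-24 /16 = -3 /2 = -1.50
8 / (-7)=-8 / 7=-1.14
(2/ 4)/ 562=1/ 1124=0.00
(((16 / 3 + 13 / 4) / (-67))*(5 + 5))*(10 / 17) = -2575 / 3417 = -0.75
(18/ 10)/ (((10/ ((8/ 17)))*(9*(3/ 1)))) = 4/ 1275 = 0.00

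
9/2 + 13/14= 5.43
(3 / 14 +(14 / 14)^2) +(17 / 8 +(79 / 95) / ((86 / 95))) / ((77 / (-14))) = 8753 / 13244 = 0.66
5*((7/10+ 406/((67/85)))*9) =3110121/134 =23209.86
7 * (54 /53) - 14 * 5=-3332 /53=-62.87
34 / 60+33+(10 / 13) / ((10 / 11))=13421 / 390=34.41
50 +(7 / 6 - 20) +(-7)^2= 481 / 6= 80.17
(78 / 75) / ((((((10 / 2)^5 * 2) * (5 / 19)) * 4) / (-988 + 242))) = -92131 / 781250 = -0.12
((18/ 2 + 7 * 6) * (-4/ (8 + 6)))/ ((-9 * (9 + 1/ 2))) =68/ 399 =0.17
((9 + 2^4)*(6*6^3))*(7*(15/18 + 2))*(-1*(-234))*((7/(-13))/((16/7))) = -35423325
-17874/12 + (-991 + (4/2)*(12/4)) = -4949/2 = -2474.50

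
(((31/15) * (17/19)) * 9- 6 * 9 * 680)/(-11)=3336.67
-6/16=-3/8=-0.38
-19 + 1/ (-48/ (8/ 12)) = -1369/ 72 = -19.01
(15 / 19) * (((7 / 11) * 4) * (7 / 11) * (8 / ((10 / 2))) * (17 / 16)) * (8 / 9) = 1.93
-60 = -60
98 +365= 463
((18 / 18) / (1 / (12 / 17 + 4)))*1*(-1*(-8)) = 640 / 17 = 37.65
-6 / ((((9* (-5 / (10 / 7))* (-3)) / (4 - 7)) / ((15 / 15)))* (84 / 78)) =26 / 147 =0.18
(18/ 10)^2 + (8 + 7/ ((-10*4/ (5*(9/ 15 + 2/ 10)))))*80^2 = 1168081/ 25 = 46723.24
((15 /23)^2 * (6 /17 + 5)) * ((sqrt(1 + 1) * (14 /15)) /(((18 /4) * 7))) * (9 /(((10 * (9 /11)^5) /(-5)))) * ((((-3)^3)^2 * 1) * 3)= -146556410 * sqrt(2) /80937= -2560.78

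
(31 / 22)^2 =961 / 484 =1.99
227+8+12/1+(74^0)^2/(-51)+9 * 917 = 433499/51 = 8499.98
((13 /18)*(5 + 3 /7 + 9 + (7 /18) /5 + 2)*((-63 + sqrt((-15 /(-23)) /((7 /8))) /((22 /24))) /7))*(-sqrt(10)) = -540748*sqrt(483) /2343033 + 135187*sqrt(10) /1260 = 334.21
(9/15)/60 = 1/100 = 0.01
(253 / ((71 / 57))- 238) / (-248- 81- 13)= 2477 / 24282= 0.10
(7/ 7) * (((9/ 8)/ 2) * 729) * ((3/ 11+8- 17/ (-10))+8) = 12971097/ 1760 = 7369.94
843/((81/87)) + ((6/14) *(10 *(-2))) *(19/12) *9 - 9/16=789001/1008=782.74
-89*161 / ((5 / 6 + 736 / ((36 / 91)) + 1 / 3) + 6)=-257922 / 33617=-7.67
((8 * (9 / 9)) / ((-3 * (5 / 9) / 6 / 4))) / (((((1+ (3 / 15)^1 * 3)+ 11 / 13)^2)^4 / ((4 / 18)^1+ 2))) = -81573072100000000 / 408485828788939521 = -0.20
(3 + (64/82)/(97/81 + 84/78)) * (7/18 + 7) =14553791/589170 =24.70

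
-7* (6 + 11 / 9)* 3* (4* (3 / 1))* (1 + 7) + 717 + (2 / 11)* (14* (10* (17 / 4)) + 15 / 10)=-13734.55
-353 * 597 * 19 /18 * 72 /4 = -4004079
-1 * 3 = -3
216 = 216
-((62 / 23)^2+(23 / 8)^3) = -8404471 / 270848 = -31.03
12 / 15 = 4 / 5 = 0.80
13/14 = 0.93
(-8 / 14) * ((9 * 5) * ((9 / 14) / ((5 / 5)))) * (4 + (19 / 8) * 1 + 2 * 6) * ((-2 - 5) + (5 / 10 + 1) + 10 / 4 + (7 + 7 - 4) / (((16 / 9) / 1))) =-25515 / 32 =-797.34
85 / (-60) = -1.42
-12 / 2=-6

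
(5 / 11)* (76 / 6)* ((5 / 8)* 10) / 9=2375 / 594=4.00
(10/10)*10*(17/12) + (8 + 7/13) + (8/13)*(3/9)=1787/78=22.91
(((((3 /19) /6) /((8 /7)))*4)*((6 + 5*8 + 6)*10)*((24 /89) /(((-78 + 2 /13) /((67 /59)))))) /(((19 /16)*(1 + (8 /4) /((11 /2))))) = -5072704 /43599053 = -0.12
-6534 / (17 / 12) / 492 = -6534 / 697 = -9.37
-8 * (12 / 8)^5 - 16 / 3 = -66.08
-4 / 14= -2 / 7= -0.29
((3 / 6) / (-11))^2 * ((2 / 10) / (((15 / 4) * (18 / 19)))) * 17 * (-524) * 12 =-338504 / 27225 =-12.43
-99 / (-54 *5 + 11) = 0.38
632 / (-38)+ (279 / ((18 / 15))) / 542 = -333709 / 20596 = -16.20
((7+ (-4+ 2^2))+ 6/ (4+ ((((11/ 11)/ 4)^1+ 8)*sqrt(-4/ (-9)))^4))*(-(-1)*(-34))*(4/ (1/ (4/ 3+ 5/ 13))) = -55224616/ 33735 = -1637.01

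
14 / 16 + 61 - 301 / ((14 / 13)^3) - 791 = -47536 / 49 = -970.12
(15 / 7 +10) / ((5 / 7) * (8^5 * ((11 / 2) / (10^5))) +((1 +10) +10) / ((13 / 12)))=0.59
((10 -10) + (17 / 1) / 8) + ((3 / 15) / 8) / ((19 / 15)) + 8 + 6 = 16.14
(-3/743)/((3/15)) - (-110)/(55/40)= 79.98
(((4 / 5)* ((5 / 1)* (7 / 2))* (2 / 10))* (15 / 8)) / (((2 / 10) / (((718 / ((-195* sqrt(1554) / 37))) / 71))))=-359* sqrt(1554) / 11076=-1.28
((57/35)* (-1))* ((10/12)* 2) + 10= 7.29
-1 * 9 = -9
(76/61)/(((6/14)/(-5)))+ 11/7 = -16607/1281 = -12.96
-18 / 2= -9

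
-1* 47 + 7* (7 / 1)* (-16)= -831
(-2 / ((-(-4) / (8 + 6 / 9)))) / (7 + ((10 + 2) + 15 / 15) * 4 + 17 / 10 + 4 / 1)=-0.07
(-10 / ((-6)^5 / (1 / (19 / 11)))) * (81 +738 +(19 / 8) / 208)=74955925 / 122923008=0.61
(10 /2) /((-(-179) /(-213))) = -1065 /179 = -5.95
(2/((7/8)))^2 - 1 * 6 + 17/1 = 795/49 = 16.22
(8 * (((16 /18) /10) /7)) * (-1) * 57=-608 /105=-5.79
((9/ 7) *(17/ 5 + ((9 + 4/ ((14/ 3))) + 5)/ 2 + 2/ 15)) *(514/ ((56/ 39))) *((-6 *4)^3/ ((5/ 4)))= -478440608256/ 8575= -55794823.12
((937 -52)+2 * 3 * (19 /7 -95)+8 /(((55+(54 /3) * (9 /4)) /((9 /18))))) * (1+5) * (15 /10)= 3986865 /1337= 2981.95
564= 564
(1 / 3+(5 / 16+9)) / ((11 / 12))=463 / 44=10.52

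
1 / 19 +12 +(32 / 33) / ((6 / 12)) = 8773 / 627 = 13.99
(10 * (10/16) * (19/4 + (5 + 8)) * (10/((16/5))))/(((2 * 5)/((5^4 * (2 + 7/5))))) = 18859375/256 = 73669.43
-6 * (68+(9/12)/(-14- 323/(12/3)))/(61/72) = -481.52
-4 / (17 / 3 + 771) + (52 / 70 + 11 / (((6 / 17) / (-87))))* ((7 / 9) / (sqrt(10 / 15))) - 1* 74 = -63251* sqrt(6) / 60 - 86216 / 1165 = -2656.22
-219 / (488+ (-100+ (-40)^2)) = -219 / 1988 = -0.11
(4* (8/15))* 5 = 32/3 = 10.67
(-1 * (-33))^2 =1089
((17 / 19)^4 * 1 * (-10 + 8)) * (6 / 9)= -334084 / 390963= -0.85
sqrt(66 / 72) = sqrt(33) / 6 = 0.96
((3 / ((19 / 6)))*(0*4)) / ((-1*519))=0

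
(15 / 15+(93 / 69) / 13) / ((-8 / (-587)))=80.98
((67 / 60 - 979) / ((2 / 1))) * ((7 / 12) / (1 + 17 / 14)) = -128.81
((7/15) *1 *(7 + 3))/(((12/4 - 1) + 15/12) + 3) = 56/75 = 0.75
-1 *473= -473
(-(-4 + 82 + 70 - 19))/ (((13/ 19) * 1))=-2451/ 13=-188.54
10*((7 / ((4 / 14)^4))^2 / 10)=282475249 / 256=1103418.94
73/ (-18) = -73/ 18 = -4.06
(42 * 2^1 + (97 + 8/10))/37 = 909/185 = 4.91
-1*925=-925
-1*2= -2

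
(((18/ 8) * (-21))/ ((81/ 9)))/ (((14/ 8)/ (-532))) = 1596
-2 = -2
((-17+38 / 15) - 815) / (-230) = 6221 / 1725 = 3.61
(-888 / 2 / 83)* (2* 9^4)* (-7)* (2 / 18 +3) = 1528686.65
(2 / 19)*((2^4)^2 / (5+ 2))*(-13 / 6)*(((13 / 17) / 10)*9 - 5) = 1219712 / 33915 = 35.96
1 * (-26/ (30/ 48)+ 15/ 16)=-3253/ 80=-40.66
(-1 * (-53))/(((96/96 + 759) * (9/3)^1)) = 53/2280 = 0.02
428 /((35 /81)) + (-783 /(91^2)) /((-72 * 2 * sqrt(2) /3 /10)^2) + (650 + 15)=8773949957 /5299840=1655.51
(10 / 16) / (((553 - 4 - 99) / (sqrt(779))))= sqrt(779) / 720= 0.04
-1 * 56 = -56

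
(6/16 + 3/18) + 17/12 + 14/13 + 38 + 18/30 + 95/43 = 2941093/67080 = 43.84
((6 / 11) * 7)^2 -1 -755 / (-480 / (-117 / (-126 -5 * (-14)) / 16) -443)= 267489436 / 19437077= 13.76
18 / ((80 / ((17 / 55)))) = 153 / 2200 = 0.07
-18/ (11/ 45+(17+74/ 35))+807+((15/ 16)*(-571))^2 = 224301450273/ 780544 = 287365.54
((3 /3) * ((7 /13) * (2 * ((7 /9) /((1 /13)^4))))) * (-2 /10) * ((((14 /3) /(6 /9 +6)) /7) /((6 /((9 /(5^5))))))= -107653 /468750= -0.23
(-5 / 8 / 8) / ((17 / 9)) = -45 / 1088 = -0.04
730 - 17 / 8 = 5823 / 8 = 727.88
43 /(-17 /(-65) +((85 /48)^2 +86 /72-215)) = -6439680 /31510727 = -0.20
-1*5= -5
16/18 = 8/9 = 0.89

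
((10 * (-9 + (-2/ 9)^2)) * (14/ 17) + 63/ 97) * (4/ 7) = -5576428/ 133569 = -41.75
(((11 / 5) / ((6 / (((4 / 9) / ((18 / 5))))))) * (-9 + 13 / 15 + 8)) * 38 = -836 / 3645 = -0.23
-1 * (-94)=94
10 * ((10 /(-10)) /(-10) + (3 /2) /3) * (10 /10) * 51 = 306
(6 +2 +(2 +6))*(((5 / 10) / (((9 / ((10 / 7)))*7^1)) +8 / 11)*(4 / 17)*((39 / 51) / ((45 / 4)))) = 11924224 / 63087255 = 0.19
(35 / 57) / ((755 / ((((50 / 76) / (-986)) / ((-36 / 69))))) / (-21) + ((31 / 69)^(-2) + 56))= -27076175 / 1236952514499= -0.00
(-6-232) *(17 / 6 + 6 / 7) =-2635 / 3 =-878.33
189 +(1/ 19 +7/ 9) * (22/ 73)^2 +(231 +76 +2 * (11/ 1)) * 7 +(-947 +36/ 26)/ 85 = 2498171295493/ 1006941195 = 2480.95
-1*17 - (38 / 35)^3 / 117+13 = -20120372 / 5016375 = -4.01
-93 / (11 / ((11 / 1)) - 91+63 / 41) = 41 / 39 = 1.05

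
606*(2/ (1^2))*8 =9696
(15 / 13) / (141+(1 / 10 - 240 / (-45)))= 450 / 57109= 0.01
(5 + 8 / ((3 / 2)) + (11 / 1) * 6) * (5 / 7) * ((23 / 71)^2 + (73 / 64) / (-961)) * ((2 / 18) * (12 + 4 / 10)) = 2455461889 / 315042336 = 7.79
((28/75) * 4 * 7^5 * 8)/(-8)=-1882384/75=-25098.45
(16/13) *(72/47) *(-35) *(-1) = 40320/611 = 65.99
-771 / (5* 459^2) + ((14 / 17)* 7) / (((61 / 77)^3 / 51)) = 47129527862653 / 79700973435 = 591.33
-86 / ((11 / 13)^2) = -14534 / 121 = -120.12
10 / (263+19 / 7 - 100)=7 / 116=0.06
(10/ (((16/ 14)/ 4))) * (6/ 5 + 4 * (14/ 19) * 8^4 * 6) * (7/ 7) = 2535250.42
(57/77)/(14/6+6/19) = 3249/11627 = 0.28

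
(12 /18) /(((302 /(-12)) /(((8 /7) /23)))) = -32 /24311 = -0.00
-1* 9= -9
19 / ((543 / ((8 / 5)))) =152 / 2715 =0.06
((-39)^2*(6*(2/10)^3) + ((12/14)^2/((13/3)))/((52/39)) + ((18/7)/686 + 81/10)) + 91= 1344023251/7803250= 172.24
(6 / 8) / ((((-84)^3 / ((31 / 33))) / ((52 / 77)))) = -403 / 502020288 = -0.00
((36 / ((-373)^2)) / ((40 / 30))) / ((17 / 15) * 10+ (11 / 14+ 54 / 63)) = 1134 / 75825305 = 0.00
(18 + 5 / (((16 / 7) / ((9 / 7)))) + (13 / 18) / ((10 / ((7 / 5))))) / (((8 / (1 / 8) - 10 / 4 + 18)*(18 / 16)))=75289 / 321975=0.23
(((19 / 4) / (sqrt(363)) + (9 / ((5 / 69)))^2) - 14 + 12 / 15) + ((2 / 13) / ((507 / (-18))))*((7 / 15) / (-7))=19*sqrt(3) / 132 + 846528287 / 54925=15412.69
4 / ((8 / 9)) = 9 / 2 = 4.50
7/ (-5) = -7/ 5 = -1.40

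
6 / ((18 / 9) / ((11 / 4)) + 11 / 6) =396 / 169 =2.34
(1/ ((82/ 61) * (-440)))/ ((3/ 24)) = -61/ 4510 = -0.01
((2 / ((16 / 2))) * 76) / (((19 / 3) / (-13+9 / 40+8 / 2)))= -1053 / 40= -26.32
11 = 11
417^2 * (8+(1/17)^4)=116187239241/83521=1391114.08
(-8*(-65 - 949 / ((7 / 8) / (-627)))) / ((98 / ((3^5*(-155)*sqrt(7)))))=717100771140*sqrt(7) / 343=5531400307.32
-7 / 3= -2.33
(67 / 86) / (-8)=-67 / 688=-0.10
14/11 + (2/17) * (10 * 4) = 1118/187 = 5.98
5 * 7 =35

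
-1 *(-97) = 97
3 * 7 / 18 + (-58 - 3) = -359 / 6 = -59.83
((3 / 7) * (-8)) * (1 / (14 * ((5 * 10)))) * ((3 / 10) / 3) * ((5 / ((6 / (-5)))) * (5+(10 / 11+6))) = 131 / 5390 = 0.02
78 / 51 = 26 / 17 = 1.53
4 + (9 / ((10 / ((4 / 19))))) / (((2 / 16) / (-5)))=-68 / 19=-3.58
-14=-14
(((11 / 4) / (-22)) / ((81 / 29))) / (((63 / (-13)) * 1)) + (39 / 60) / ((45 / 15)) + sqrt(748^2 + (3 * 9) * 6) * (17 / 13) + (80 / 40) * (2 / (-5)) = -23437 / 40824 + 17 * sqrt(559666) / 13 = 977.72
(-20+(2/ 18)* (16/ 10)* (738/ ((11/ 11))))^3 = 171879616/ 125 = 1375036.93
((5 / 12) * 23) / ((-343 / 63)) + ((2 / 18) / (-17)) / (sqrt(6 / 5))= -1.77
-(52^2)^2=-7311616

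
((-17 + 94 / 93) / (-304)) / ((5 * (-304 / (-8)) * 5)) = 1487 / 26858400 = 0.00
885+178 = 1063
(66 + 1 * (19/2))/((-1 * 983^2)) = -151/1932578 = -0.00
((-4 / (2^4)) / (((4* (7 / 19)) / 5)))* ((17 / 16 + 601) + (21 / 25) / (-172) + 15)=-201654429 / 385280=-523.40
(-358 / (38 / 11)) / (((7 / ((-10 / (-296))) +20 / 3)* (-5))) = 5907 / 60952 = 0.10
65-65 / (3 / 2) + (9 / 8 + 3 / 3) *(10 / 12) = 375 / 16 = 23.44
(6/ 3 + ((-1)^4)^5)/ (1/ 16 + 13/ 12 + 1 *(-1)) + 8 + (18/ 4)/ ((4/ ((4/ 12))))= 1621/ 56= 28.95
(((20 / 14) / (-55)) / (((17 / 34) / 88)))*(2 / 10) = -32 / 35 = -0.91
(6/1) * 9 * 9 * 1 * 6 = 2916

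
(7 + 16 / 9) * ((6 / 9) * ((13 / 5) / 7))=2054 / 945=2.17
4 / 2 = 2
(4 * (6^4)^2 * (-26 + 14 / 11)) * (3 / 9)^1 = -609140736 / 11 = -55376430.55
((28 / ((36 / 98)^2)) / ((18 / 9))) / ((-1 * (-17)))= 16807 / 2754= 6.10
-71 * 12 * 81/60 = -1150.20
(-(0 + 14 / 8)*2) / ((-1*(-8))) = -7 / 16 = -0.44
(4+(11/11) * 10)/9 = 14/9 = 1.56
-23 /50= -0.46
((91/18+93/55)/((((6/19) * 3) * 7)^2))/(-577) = -0.00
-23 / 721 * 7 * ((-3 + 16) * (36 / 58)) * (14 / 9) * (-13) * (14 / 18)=761852 / 26883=28.34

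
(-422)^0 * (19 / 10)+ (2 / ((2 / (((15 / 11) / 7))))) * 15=3713 / 770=4.82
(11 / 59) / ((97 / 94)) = 1034 / 5723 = 0.18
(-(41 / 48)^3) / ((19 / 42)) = -482447 / 350208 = -1.38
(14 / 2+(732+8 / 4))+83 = 824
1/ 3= 0.33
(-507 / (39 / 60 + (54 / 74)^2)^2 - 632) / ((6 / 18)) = -3127759716984 / 1048270129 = -2983.73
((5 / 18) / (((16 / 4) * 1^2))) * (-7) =-35 / 72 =-0.49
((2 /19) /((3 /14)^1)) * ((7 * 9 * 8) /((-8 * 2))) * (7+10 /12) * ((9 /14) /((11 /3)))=-8883 /418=-21.25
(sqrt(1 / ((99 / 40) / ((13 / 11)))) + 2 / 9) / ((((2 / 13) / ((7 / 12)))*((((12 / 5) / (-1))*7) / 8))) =-65*sqrt(130) / 594-65 / 162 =-1.65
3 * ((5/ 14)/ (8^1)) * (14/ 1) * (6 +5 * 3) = 315/ 8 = 39.38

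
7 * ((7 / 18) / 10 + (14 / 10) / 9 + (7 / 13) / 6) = 931 / 468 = 1.99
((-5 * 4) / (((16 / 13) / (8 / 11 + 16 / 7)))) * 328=-1236560 / 77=-16059.22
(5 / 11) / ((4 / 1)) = 5 / 44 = 0.11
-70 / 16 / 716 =-35 / 5728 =-0.01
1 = 1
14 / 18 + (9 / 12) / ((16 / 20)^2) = 1123 / 576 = 1.95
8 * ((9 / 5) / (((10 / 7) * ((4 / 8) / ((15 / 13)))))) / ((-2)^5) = -189 / 260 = -0.73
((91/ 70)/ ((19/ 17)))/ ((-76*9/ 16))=-442/ 16245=-0.03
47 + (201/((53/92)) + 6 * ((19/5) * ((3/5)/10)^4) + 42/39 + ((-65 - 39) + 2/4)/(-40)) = 8603249721601/21531250000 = 399.57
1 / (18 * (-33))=-1 / 594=-0.00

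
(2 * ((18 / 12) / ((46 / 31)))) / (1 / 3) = 279 / 46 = 6.07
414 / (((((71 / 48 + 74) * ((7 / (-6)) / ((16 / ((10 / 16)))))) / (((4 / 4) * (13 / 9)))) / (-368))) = 63975.71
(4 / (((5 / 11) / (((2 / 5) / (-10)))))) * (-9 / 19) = 396 / 2375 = 0.17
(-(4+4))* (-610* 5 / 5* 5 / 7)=24400 / 7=3485.71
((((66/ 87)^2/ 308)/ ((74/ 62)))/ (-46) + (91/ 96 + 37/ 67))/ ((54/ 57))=918437590583/ 580018888512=1.58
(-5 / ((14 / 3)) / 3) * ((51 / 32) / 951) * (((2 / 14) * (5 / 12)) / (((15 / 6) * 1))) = -85 / 5964672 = -0.00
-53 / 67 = -0.79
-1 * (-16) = 16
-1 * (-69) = 69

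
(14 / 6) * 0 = 0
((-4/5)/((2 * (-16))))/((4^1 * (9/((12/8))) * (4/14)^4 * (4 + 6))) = 0.02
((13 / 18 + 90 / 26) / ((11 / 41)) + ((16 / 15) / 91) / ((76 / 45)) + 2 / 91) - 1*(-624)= 19906345 / 31122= 639.62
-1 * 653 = -653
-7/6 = -1.17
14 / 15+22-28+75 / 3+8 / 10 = 311 / 15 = 20.73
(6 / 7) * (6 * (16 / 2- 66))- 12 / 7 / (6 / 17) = -2122 / 7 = -303.14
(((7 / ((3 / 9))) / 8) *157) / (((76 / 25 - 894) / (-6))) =35325 / 12728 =2.78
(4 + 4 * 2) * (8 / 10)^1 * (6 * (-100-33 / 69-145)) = -1626048 / 115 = -14139.55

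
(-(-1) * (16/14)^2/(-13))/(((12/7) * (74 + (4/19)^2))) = -2888/3648645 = -0.00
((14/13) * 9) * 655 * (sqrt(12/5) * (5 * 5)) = 825300 * sqrt(15)/13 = 245874.86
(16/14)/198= 4/693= 0.01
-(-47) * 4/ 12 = 15.67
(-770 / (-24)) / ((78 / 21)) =2695 / 312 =8.64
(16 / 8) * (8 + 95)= 206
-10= -10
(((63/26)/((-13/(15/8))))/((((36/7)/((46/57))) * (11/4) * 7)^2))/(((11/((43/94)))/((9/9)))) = -796145/824372642808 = -0.00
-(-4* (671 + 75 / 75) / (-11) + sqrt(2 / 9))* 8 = -21504 / 11 - 8* sqrt(2) / 3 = -1958.68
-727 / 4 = -181.75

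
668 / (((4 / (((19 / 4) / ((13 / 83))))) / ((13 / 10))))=263359 / 40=6583.98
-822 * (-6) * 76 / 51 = 124944 / 17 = 7349.65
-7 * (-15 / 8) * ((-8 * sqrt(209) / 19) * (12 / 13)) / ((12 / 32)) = -3360 * sqrt(209) / 247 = -196.66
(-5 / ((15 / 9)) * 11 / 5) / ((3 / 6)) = -66 / 5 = -13.20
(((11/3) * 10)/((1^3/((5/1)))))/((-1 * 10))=-55/3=-18.33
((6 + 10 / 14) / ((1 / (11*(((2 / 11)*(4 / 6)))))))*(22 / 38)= 2068 / 399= 5.18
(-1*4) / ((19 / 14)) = -56 / 19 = -2.95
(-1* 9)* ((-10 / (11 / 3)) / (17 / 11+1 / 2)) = 12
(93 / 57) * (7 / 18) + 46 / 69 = 445 / 342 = 1.30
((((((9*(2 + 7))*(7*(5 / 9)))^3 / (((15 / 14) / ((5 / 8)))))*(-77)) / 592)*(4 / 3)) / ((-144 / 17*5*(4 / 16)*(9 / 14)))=550009075 / 1184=464534.69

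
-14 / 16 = -0.88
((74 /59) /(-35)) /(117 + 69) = -37 /192045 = -0.00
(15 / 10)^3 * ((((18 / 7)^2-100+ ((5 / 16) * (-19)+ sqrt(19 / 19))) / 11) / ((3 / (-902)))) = 28445103 / 3136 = 9070.50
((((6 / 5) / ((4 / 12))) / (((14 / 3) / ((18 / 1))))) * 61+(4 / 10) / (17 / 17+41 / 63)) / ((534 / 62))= 15934341 / 161980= 98.37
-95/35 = -19/7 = -2.71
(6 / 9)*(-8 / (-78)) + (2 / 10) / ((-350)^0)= 157 / 585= 0.27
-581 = -581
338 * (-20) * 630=-4258800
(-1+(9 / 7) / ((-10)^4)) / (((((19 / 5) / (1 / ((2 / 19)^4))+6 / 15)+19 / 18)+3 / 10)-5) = 4320614421 / 14017780000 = 0.31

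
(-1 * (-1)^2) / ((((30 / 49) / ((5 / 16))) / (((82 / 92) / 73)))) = -2009 / 322368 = -0.01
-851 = -851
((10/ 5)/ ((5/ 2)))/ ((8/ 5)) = 1/ 2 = 0.50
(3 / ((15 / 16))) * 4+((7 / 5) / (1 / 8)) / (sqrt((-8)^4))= 519 / 40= 12.98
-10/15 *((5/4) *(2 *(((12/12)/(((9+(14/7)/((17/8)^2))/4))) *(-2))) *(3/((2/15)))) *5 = 433500/2729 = 158.85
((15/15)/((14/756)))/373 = 54/373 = 0.14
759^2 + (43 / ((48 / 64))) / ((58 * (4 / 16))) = 50119391 / 87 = 576084.95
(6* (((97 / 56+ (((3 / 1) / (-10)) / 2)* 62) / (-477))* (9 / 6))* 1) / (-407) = -2119 / 6039880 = -0.00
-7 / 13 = -0.54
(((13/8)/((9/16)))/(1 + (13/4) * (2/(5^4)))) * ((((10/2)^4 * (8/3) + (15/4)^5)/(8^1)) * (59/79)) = 3546476171875/5517268992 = 642.80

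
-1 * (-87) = 87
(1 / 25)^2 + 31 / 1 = 19376 / 625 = 31.00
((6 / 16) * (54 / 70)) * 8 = 81 / 35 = 2.31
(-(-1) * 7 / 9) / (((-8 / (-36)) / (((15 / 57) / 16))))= 35 / 608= 0.06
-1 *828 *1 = -828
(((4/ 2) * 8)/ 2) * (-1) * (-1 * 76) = 608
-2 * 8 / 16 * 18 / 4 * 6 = -27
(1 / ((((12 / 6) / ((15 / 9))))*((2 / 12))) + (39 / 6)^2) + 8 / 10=961 / 20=48.05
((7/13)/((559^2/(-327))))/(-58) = 2289/235610674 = 0.00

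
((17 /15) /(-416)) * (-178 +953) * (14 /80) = -3689 /9984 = -0.37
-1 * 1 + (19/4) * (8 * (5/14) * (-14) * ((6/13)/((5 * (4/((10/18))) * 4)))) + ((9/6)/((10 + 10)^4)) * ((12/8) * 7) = -1.61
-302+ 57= -245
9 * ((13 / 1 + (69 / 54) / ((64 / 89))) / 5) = 17023 / 640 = 26.60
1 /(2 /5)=5 /2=2.50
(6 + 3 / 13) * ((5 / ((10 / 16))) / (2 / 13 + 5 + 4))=648 / 119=5.45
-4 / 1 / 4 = -1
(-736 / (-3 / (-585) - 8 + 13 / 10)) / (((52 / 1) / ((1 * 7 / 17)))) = 5520 / 6341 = 0.87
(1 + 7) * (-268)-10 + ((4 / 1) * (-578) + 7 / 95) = -4465.93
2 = 2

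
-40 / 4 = -10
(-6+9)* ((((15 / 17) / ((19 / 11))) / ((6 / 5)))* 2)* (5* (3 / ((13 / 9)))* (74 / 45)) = 183150 / 4199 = 43.62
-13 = -13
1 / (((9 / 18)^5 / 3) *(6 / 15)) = 240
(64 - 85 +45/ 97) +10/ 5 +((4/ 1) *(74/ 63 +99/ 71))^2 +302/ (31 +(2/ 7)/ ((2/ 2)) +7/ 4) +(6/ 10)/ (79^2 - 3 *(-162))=165961175329460503/ 1725180938628525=96.20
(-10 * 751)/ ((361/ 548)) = -4115480/ 361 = -11400.22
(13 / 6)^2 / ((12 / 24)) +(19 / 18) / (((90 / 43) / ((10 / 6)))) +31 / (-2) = -5123 / 972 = -5.27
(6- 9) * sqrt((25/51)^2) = -25/17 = -1.47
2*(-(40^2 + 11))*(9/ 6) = -4833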